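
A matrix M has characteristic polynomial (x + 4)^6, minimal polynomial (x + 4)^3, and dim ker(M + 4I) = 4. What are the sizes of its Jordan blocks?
λ = -4: algebraic multiplicity 6 (exponent in χ_M), largest block size 3 (exponent in m_M), 4 blocks (geometric multiplicity). These force block sizes [3, 1, 1, 1].

Jordan blocks: (-4, 3), (-4, 1), (-4, 1), (-4, 1)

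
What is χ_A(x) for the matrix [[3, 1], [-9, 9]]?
xI - A = [[x - 3, -1], [9, x - 9]].

Expanding det(xI - A) along the first row:
det(xI - A) = + (x - 3)·det([[x - 9]]) - (-1)·det([[9]]).

Evaluating gives χ_A(x) = x^2 - 12x + 36 = (x - 6)^2.

χ_A(x) = (x - 6)^2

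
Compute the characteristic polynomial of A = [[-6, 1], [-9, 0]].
χ_A(x) = (x + 3)^2

xI - A = [[x + 6, -1], [9, x]].

Expanding det(xI - A) along the first row:
det(xI - A) = + (x + 6)·det([[x]]) - (-1)·det([[9]]).

Evaluating gives χ_A(x) = x^2 + 6x + 9 = (x + 3)^2.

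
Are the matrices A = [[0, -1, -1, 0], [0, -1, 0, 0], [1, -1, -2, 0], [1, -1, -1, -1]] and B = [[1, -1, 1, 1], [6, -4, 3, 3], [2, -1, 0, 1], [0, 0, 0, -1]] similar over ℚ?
Two matrices over a field are similar if and only if they have the same invariant factors.

Both A and B have characteristic polynomial (x + 1)^4 and minimal polynomial (x + 1)^2. Computing further, both have invariant factors x + 1, x + 1, (x + 1)^2. Hence A and B are similar.

Yes.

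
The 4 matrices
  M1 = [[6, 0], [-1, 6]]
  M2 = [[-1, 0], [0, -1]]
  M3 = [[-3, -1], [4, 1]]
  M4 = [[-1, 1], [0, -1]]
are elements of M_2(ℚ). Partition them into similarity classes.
Characteristic polynomials: χ_{M1} = (x - 6)^2, χ_{M2} = (x + 1)^2, χ_{M3} = (x + 1)^2, χ_{M4} = (x + 1)^2.

{M1}: invariant factors (x - 6)^2.

{M2}: invariant factors x + 1, x + 1.

{M3, M4}: invariant factors (x + 1)^2.

Matrices are similar if and only if their invariant-factor lists agree; the partition into similarity classes is {M1}, {M2}, {M3, M4}.

3 classes: {M1}, {M2}, {M3, M4}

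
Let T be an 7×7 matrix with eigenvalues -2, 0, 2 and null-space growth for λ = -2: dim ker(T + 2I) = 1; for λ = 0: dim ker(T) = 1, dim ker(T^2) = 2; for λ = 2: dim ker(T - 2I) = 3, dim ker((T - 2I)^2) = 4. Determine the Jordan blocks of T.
λ = -2: successive nullity increments [1] count blocks of size ≥ k; block sizes are [1].
λ = 0: successive nullity increments [1, 1] count blocks of size ≥ k; block sizes are [2].
λ = 2: successive nullity increments [3, 1] count blocks of size ≥ k; block sizes are [2, 1, 1].

Jordan blocks: (-2, 1), (0, 2), (2, 2), (2, 1), (2, 1)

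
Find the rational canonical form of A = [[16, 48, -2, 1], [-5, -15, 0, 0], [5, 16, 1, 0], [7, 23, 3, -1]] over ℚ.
The invariant factors of A (the non-unit diagonal entries of the Smith normal form of xI - A over ℚ[x]) are (x - 1)(x^3 + 2x + 5), each dividing the next. The characteristic polynomial is their product, (x - 1)(x^3 + 2x + 5).

The rational canonical form is the block-diagonal matrix of companion matrices C(f_i):
R = [[0, 0, 0, 5], [1, 0, 0, -3], [0, 1, 0, -2], [0, 0, 1, 1]].

Note the characteristic polynomial does not split into linear factors over ℚ, so A has no Jordan form over ℚ; the rational canonical form exists over any field.

R = [[0, 0, 0, 5], [1, 0, 0, -3], [0, 1, 0, -2], [0, 0, 1, 1]]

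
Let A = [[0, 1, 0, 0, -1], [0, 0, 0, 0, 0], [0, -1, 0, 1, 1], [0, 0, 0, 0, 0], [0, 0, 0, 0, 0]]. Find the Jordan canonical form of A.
J = [[0, 1, 0, 0, 0], [0, 0, 0, 0, 0], [0, 0, 0, 1, 0], [0, 0, 0, 0, 0], [0, 0, 0, 0, 0]]

The characteristic polynomial is det(xI - A) = x^5, so the eigenvalues are 0 (algebraic multiplicity 5).

For λ = 0: rank(A) = 2, rank(A^2) = 0. The eigenspace has dimension 5 - 2 = 3, so there are 3 Jordan blocks; the rank sequence gives block sizes [2, 2, 1].

Assembling the blocks gives the Jordan form J above.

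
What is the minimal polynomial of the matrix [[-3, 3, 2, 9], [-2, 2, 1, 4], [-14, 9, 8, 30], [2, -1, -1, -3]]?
The characteristic polynomial factors as (x - 1)^4. The minimal polynomial is ∏(x - λ)^{k_λ} where k_λ is the size of the largest Jordan block at λ.

For λ = 1: rank(A - I) = 2, and the largest Jordan block has size 2 (the smallest k with rank((A - I)^k) = rank((A - I)^(k+1))).

So m_A(x) = (x - 1)^2.

m_A(x) = (x - 1)^2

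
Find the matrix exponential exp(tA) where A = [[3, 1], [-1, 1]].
e^{tA} = [[(t + 1)*e^{2*t}, t*e^{2*t}], [-t*e^{2*t}, (1 - t)*e^{2*t}]]

A has Jordan form J = [[2, 1], [0, 2]] with A = PJP^{-1}, so e^{tA} = P e^{tJ} P^{-1}.

For a Jordan block J_k(λ), e^{tJ_k(λ)} = e^{λt} · (I + tN + t^2 N^2/2! + ... + t^{k-1} N^{k-1}/(k-1)!) where N is the nilpotent superdiagonal part.

Assembling the blocks and conjugating back gives the entries of e^{tA} as shown above.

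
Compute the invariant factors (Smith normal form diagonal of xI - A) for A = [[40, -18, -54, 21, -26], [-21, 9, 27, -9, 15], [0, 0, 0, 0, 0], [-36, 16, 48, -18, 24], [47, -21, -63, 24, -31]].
x, x^2, x^2

The Jordan structure of A has elementary divisors x^2, x^2, x. Arranging the block sizes at each eigenvalue in decreasing order and taking row products gives the invariant factors.

Invariant factors (smallest first, each dividing the next): x, x^2, x^2.

Check: the last factor x^2 is the minimal polynomial, and the product x^5 is the characteristic polynomial.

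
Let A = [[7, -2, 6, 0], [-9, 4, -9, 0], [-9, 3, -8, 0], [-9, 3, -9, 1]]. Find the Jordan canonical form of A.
J = [[1, 1, 0, 0], [0, 1, 0, 0], [0, 0, 1, 0], [0, 0, 0, 1]]

The characteristic polynomial is det(xI - A) = (x - 1)^4, so the eigenvalues are 1 (algebraic multiplicity 4).

For λ = 1: rank(A - I) = 1, rank((A - I)^2) = 0. The eigenspace has dimension 4 - 1 = 3, so there are 3 Jordan blocks; the rank sequence gives block sizes [2, 1, 1].

Assembling the blocks gives the Jordan form J above.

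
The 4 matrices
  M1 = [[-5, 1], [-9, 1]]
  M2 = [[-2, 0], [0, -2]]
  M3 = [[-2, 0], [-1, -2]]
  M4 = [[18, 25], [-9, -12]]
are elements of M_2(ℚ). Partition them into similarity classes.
3 classes: {M1, M3}, {M2}, {M4}

Characteristic polynomials: χ_{M1} = (x + 2)^2, χ_{M2} = (x + 2)^2, χ_{M3} = (x + 2)^2, χ_{M4} = (x - 3)^2.

{M1, M3}: invariant factors (x + 2)^2.

{M2}: invariant factors x + 2, x + 2.

{M4}: invariant factors (x - 3)^2.

Matrices are similar if and only if their invariant-factor lists agree; the partition into similarity classes is {M1, M3}, {M2}, {M4}.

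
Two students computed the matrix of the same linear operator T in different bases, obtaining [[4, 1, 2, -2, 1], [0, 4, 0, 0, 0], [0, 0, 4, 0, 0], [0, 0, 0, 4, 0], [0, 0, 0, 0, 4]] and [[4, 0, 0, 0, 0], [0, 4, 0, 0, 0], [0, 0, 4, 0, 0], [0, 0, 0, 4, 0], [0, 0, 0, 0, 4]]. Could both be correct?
No.

Both have characteristic polynomial (x - 4)^5, but the minimal polynomial of A is (x - 4)^2 while the minimal polynomial of B is x - 4. The minimal polynomial is a similarity invariant, so A and B are not similar.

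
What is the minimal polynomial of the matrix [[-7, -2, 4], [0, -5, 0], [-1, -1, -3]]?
The characteristic polynomial factors as (x + 5)^3. The minimal polynomial is ∏(x - λ)^{k_λ} where k_λ is the size of the largest Jordan block at λ.

For λ = -5: rank(A + 5I) = 1, and the largest Jordan block has size 2 (the smallest k with rank((A + 5I)^k) = rank((A + 5I)^(k+1))).

So m_A(x) = (x + 5)^2.

m_A(x) = (x + 5)^2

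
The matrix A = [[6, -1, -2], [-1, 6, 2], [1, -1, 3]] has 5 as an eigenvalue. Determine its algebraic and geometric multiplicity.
The characteristic polynomial is (x - 5)^3, so the factor x - 5 appears with exponent 3: the algebraic multiplicity is 3.

rank(A - 5I) = 1, so the eigenspace has dimension 3 - 1 = 2: the geometric multiplicity is 2.

Since 2 < 3, A is not diagonalizable.

algebraic multiplicity 3, geometric multiplicity 2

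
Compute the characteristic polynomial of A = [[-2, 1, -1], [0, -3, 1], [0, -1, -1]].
χ_A(x) = (x + 2)^3

xI - A = [[x + 2, -1, 1], [0, x + 3, -1], [0, 1, x + 1]].

Expanding det(xI - A) along the first row:
det(xI - A) = + (x + 2)·det([[x + 3, -1], [1, x + 1]]) - (-1)·det([[0, -1], [0, x + 1]]) + (1)·det([[0, x + 3], [0, 1]]).

Evaluating gives χ_A(x) = x^3 + 6x^2 + 12x + 8 = (x + 2)^3.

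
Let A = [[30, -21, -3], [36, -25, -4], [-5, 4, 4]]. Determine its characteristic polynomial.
xI - A = [[x - 30, 21, 3], [-36, x + 25, 4], [5, -4, x - 4]].

Expanding det(xI - A) along the first row:
det(xI - A) = + (x - 30)·det([[x + 25, 4], [-4, x - 4]]) - (21)·det([[-36, 4], [5, x - 4]]) + (3)·det([[-36, x + 25], [5, -4]]).

Evaluating gives χ_A(x) = x^3 - 9x^2 + 27x - 27 = (x - 3)^3.

χ_A(x) = (x - 3)^3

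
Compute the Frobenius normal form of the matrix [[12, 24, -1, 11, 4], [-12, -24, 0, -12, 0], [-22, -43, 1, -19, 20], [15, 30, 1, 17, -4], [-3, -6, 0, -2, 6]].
The invariant factors of A (the non-unit diagonal entries of the Smith normal form of xI - A over ℚ[x]) are x - 6, (x - 6)(x - 2)(x + 1)^2, each dividing the next. The characteristic polynomial is their product, (x - 6)^2(x - 2)(x + 1)^2.

The rational canonical form is the block-diagonal matrix of companion matrices C(f_i):
R = [[6, 0, 0, 0, 0], [0, 0, 0, 0, -12], [0, 1, 0, 0, -16], [0, 0, 1, 0, 3], [0, 0, 0, 1, 6]].

R = [[6, 0, 0, 0, 0], [0, 0, 0, 0, -12], [0, 1, 0, 0, -16], [0, 0, 1, 0, 3], [0, 0, 0, 1, 6]]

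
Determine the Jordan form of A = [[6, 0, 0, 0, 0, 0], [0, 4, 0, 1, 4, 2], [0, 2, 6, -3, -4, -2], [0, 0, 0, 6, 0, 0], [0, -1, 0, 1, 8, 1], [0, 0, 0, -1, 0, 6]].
J = [[6, 1, 0, 0, 0, 0], [0, 6, 0, 0, 0, 0], [0, 0, 6, 1, 0, 0], [0, 0, 0, 6, 0, 0], [0, 0, 0, 0, 6, 0], [0, 0, 0, 0, 0, 6]]

The characteristic polynomial is det(xI - A) = (x - 6)^6, so the eigenvalues are 6 (algebraic multiplicity 6).

For λ = 6: rank(A - 6I) = 2, rank((A - 6I)^2) = 0. The eigenspace has dimension 6 - 2 = 4, so there are 4 Jordan blocks; the rank sequence gives block sizes [2, 2, 1, 1].

Assembling the blocks gives the Jordan form J above.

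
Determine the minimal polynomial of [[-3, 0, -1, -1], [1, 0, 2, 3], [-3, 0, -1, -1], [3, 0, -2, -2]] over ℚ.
m_A(x) = x^2(x + 3)^2

The characteristic polynomial factors as x^2(x + 3)^2. The minimal polynomial is ∏(x - λ)^{k_λ} where k_λ is the size of the largest Jordan block at λ.

For λ = -3: rank(A + 3I) = 3, and the largest Jordan block has size 2 (the smallest k with rank((A + 3I)^k) = rank((A + 3I)^(k+1))).
For λ = 0: rank(A) = 3, and the largest Jordan block has size 2 (the smallest k with rank(A^k) = rank(A^(k+1))).

So m_A(x) = x^2(x + 3)^2.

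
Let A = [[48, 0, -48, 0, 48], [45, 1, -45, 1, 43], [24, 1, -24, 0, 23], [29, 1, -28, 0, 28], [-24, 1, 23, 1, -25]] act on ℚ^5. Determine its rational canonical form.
The invariant factors of A (the non-unit diagonal entries of the Smith normal form of xI - A over ℚ[x]) are (x - 4)(x + 1)(x + 2)(x^2 + x + 6), each dividing the next. The characteristic polynomial is their product, (x - 4)(x + 1)(x + 2)(x^2 + x + 6).

The rational canonical form is the block-diagonal matrix of companion matrices C(f_i):
R = [[0, 0, 0, 0, 48], [1, 0, 0, 0, 68], [0, 1, 0, 0, 24], [0, 0, 1, 0, 5], [0, 0, 0, 1, 0]].

Note the characteristic polynomial does not split into linear factors over ℚ, so A has no Jordan form over ℚ; the rational canonical form exists over any field.

R = [[0, 0, 0, 0, 48], [1, 0, 0, 0, 68], [0, 1, 0, 0, 24], [0, 0, 1, 0, 5], [0, 0, 0, 1, 0]]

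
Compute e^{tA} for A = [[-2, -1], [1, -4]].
A has Jordan form J = [[-3, 1], [0, -3]] with A = PJP^{-1}, so e^{tA} = P e^{tJ} P^{-1}.

For a Jordan block J_k(λ), e^{tJ_k(λ)} = e^{λt} · (I + tN + t^2 N^2/2! + ... + t^{k-1} N^{k-1}/(k-1)!) where N is the nilpotent superdiagonal part.

Assembling the blocks and conjugating back gives the entries of e^{tA} as shown above.

e^{tA} = [[(t + 1)*e^{-3*t}, -t*e^{-3*t}], [t*e^{-3*t}, (1 - t)*e^{-3*t}]]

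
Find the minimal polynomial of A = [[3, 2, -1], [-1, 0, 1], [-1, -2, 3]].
m_A(x) = (x - 2)^2

The characteristic polynomial factors as (x - 2)^3. The minimal polynomial is ∏(x - λ)^{k_λ} where k_λ is the size of the largest Jordan block at λ.

For λ = 2: rank(A - 2I) = 1, and the largest Jordan block has size 2 (the smallest k with rank((A - 2I)^k) = rank((A - 2I)^(k+1))).

So m_A(x) = (x - 2)^2.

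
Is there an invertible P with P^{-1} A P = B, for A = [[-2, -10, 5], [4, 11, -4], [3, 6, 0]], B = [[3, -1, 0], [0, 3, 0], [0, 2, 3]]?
Yes.

Two matrices over a field are similar if and only if they have the same invariant factors.

Both A and B have characteristic polynomial (x - 3)^3 and minimal polynomial (x - 3)^2. Computing further, both have invariant factors x - 3, (x - 3)^2. Hence A and B are similar.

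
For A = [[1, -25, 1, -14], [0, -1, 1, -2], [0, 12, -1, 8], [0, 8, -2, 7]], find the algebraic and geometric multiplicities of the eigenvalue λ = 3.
algebraic multiplicity 1, geometric multiplicity 1

The characteristic polynomial is (x - 3)(x - 1)^3, so the factor x - 3 appears with exponent 1: the algebraic multiplicity is 1.

rank(A - 3I) = 3, so the eigenspace has dimension 4 - 3 = 1: the geometric multiplicity is 1.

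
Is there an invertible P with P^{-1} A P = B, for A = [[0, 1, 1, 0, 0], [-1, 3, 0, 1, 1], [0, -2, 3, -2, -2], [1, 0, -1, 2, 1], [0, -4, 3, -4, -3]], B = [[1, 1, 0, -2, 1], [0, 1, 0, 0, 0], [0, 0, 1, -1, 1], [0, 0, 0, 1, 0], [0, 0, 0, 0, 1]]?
Both have characteristic polynomial (x - 1)^5, but the minimal polynomial of A is (x - 1)^3 while the minimal polynomial of B is (x - 1)^2. The minimal polynomial is a similarity invariant, so A and B are not similar.

No.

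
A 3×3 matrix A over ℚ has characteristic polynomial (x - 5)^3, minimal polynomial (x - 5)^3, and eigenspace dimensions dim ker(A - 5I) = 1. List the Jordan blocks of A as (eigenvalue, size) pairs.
Jordan blocks: (5, 3)

λ = 5: algebraic multiplicity 3 (exponent in χ_A), largest block size 3 (exponent in m_A), 1 block (geometric multiplicity). This forces block sizes [3].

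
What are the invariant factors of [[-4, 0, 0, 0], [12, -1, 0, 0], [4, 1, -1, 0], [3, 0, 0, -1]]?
The Jordan structure of A has elementary divisors (x + 4), (x + 1)^2, (x + 1). Arranging the block sizes at each eigenvalue in decreasing order and taking row products gives the invariant factors.

Invariant factors (smallest first, each dividing the next): x + 1, (x + 1)^2(x + 4).

Check: the last factor (x + 1)^2(x + 4) is the minimal polynomial, and the product (x + 1)^3(x + 4) is the characteristic polynomial.

x + 1, (x + 1)^2(x + 4)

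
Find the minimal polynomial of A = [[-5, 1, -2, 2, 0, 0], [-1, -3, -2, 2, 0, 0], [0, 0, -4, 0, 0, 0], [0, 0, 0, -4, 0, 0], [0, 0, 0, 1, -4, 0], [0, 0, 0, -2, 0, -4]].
m_A(x) = (x + 4)^2

The characteristic polynomial factors as (x + 4)^6. The minimal polynomial is ∏(x - λ)^{k_λ} where k_λ is the size of the largest Jordan block at λ.

For λ = -4: rank(A + 4I) = 2, and the largest Jordan block has size 2 (the smallest k with rank((A + 4I)^k) = rank((A + 4I)^(k+1))).

So m_A(x) = (x + 4)^2.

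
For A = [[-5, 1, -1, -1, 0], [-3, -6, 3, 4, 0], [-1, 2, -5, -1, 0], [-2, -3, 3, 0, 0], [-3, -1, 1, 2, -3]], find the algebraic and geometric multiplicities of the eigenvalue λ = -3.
The characteristic polynomial is (x + 3)^3(x + 5)^2, so the factor x + 3 appears with exponent 3: the algebraic multiplicity is 3.

rank(A + 3I) = 3, so the eigenspace has dimension 5 - 3 = 2: the geometric multiplicity is 2.

Since 2 < 3, A is not diagonalizable.

algebraic multiplicity 3, geometric multiplicity 2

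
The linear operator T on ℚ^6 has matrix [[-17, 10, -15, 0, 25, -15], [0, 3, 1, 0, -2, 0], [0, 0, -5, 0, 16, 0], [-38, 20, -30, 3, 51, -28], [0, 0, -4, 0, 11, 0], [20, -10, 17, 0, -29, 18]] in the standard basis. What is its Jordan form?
J = [[-2, 0, 0, 0, 0, 0], [0, 3, 1, 0, 0, 0], [0, 0, 3, 0, 0, 0], [0, 0, 0, 3, 1, 0], [0, 0, 0, 0, 3, 0], [0, 0, 0, 0, 0, 3]]

The characteristic polynomial is det(xI - A) = (x - 3)^5(x + 2), so the eigenvalues are -2 (algebraic multiplicity 1), 3 (algebraic multiplicity 5).

For λ = -2: algebraic multiplicity 1 gives one 1×1 block.

For λ = 3: rank(A - 3I) = 3, rank((A - 3I)^2) = 1. The eigenspace has dimension 6 - 3 = 3, so there are 3 Jordan blocks; the rank sequence gives block sizes [2, 2, 1].

Assembling the blocks gives the Jordan form J above.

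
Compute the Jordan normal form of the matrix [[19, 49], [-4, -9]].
J = [[5, 1], [0, 5]]

The characteristic polynomial is det(xI - A) = (x - 5)^2, so the eigenvalues are 5 (algebraic multiplicity 2).

For λ = 5: rank(A - 5I) = 1, rank((A - 5I)^2) = 0. The eigenspace has dimension 2 - 1 = 1, so there is 1 Jordan block; the rank sequence gives block sizes [2].

Assembling the blocks gives the Jordan form J above.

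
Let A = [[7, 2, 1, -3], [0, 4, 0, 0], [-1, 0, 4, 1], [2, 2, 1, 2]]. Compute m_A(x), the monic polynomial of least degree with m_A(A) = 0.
m_A(x) = (x - 5)(x - 4)^2

The characteristic polynomial factors as (x - 5)(x - 4)^3. The minimal polynomial is ∏(x - λ)^{k_λ} where k_λ is the size of the largest Jordan block at λ.

For λ = 4: rank(A - 4I) = 2, and the largest Jordan block has size 2 (the smallest k with rank((A - 4I)^k) = rank((A - 4I)^(k+1))).
For λ = 5: rank(A - 5I) = 3, and the largest Jordan block has size 1 (the smallest k with rank((A - 5I)^k) = rank((A - 5I)^(k+1))).

So m_A(x) = (x - 5)(x - 4)^2.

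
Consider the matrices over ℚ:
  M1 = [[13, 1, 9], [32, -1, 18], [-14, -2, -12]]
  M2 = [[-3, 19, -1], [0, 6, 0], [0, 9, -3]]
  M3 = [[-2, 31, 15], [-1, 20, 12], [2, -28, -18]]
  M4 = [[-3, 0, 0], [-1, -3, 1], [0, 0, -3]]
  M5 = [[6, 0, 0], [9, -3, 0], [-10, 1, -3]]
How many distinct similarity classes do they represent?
Characteristic polynomials: χ_{M1} = (x - 6)(x + 3)^2, χ_{M2} = (x - 6)(x + 3)^2, χ_{M3} = (x - 6)(x + 3)^2, χ_{M4} = (x + 3)^3, χ_{M5} = (x - 6)(x + 3)^2.

{M1, M2, M3, M5}: invariant factors (x - 6)(x + 3)^2.

{M4}: invariant factors x + 3, (x + 3)^2.

Matrices are similar if and only if their invariant-factor lists agree; the partition into similarity classes is {M1, M2, M3, M5}, {M4}.

2 classes: {M1, M2, M3, M5}, {M4}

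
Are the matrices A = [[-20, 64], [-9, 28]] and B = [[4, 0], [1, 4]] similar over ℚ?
Yes.

Two matrices over a field are similar if and only if they have the same invariant factors.

Both A and B have characteristic polynomial (x - 4)^2 and minimal polynomial (x - 4)^2. Computing further, both have invariant factors (x - 4)^2. Hence A and B are similar.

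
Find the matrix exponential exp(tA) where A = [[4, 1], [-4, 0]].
A has Jordan form J = [[2, 1], [0, 2]] with A = PJP^{-1}, so e^{tA} = P e^{tJ} P^{-1}.

For a Jordan block J_k(λ), e^{tJ_k(λ)} = e^{λt} · (I + tN + t^2 N^2/2! + ... + t^{k-1} N^{k-1}/(k-1)!) where N is the nilpotent superdiagonal part.

Assembling the blocks and conjugating back gives the entries of e^{tA} as shown above.

e^{tA} = [[(2*t + 1)*e^{2*t}, t*e^{2*t}], [-4*t*e^{2*t}, (1 - 2*t)*e^{2*t}]]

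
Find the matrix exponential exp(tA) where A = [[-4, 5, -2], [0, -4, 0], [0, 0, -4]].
e^{tA} = [[e^{-4*t}, 5*t*e^{-4*t}, -2*t*e^{-4*t}], [0, e^{-4*t}, 0], [0, 0, e^{-4*t}]]

A has Jordan form J = [[-4, 1, 0], [0, -4, 0], [0, 0, -4]] with A = PJP^{-1}, so e^{tA} = P e^{tJ} P^{-1}.

For a Jordan block J_k(λ), e^{tJ_k(λ)} = e^{λt} · (I + tN + t^2 N^2/2! + ... + t^{k-1} N^{k-1}/(k-1)!) where N is the nilpotent superdiagonal part.

Assembling the blocks and conjugating back gives the entries of e^{tA} as shown above.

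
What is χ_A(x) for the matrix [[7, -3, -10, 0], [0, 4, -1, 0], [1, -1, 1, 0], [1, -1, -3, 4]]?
xI - A = [[x - 7, 3, 10, 0], [0, x - 4, 1, 0], [-1, 1, x - 1, 0], [-1, 1, 3, x - 4]].

Expanding det(xI - A) along the first row:
det(xI - A) = + (x - 7)·det([[x - 4, 1, 0], [1, x - 1, 0], [1, 3, x - 4]]) - (3)·det([[0, 1, 0], [-1, x - 1, 0], [-1, 3, x - 4]]) + (10)·det([[0, x - 4, 0], [-1, 1, 0], [-1, 1, x - 4]]) - (0)·det([[0, x - 4, 1], [-1, 1, x - 1], [-1, 1, 3]]).

Evaluating gives χ_A(x) = x^4 - 16x^3 + 96x^2 - 256x + 256 = (x - 4)^4.

χ_A(x) = (x - 4)^4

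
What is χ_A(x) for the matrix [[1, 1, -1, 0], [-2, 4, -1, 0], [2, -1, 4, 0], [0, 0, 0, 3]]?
χ_A(x) = (x - 3)^4

xI - A = [[x - 1, -1, 1, 0], [2, x - 4, 1, 0], [-2, 1, x - 4, 0], [0, 0, 0, x - 3]].

Expanding det(xI - A) along the first row:
det(xI - A) = + (x - 1)·det([[x - 4, 1, 0], [1, x - 4, 0], [0, 0, x - 3]]) - (-1)·det([[2, 1, 0], [-2, x - 4, 0], [0, 0, x - 3]]) + (1)·det([[2, x - 4, 0], [-2, 1, 0], [0, 0, x - 3]]) - (0)·det([[2, x - 4, 1], [-2, 1, x - 4], [0, 0, 0]]).

Evaluating gives χ_A(x) = x^4 - 12x^3 + 54x^2 - 108x + 81 = (x - 3)^4.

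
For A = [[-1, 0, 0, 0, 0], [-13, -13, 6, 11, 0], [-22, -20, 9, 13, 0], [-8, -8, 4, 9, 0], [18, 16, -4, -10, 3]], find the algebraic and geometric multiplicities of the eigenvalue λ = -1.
algebraic multiplicity 2, geometric multiplicity 1

The characteristic polynomial is (x - 3)^3(x + 1)^2, so the factor x + 1 appears with exponent 2: the algebraic multiplicity is 2.

rank(A + I) = 4, so the eigenspace has dimension 5 - 4 = 1: the geometric multiplicity is 1.

Since 1 < 2, A is not diagonalizable.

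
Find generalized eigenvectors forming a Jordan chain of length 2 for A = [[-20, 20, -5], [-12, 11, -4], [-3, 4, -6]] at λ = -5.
We seek v_1 ∈ ker((A + 5I)^2) \ ker(A + 5I), then set v_{i+1} = (A + 5I) v_i.

One such chain is v_1 = [[-4, -3, -1]]^T, v_2 = [[5, 4, 1]]^T. Check: (A + 5I) v_2 = [[0, 0, 0]]^T = 0.

v_1 = [[-4, -3, -1]]^T, v_2 = [[5, 4, 1]]^T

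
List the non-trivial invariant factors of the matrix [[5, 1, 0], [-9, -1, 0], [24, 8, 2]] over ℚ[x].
The Jordan structure of A has elementary divisors (x - 2)^2, (x - 2). Arranging the block sizes at each eigenvalue in decreasing order and taking row products gives the invariant factors.

Invariant factors (smallest first, each dividing the next): x - 2, (x - 2)^2.

Check: the last factor (x - 2)^2 is the minimal polynomial, and the product (x - 2)^3 is the characteristic polynomial.

x - 2, (x - 2)^2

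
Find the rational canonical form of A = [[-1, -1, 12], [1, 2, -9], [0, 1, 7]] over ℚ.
The invariant factors of A (the non-unit diagonal entries of the Smith normal form of xI - A over ℚ[x]) are (x - 4)(x^2 - 4x - 1), each dividing the next. The characteristic polynomial is their product, (x - 4)(x^2 - 4x - 1).

The rational canonical form is the block-diagonal matrix of companion matrices C(f_i):
R = [[0, 0, -4], [1, 0, -15], [0, 1, 8]].

Note the characteristic polynomial does not split into linear factors over ℚ, so A has no Jordan form over ℚ; the rational canonical form exists over any field.

R = [[0, 0, -4], [1, 0, -15], [0, 1, 8]]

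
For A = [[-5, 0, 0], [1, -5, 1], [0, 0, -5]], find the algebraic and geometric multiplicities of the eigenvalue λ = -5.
algebraic multiplicity 3, geometric multiplicity 2

The characteristic polynomial is (x + 5)^3, so the factor x + 5 appears with exponent 3: the algebraic multiplicity is 3.

rank(A + 5I) = 1, so the eigenspace has dimension 3 - 1 = 2: the geometric multiplicity is 2.

Since 2 < 3, A is not diagonalizable.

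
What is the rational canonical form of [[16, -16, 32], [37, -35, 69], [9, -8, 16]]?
The invariant factors of A (the non-unit diagonal entries of the Smith normal form of xI - A over ℚ[x]) are (x + 4)(x^2 - x - 4), each dividing the next. The characteristic polynomial is their product, (x + 4)(x^2 - x - 4).

The rational canonical form is the block-diagonal matrix of companion matrices C(f_i):
R = [[0, 0, 16], [1, 0, 8], [0, 1, -3]].

Note the characteristic polynomial does not split into linear factors over ℚ, so A has no Jordan form over ℚ; the rational canonical form exists over any field.

R = [[0, 0, 16], [1, 0, 8], [0, 1, -3]]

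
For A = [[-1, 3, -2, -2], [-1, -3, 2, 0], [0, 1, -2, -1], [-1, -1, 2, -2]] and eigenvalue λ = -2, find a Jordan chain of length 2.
We seek v_1 ∈ ker((A + 2I)^2) \ ker(A + 2I), then set v_{i+1} = (A + 2I) v_i.

One such chain is v_1 = [[-1, 1, 0, 0]]^T, v_2 = [[2, 0, 1, 0]]^T. Check: (A + 2I) v_2 = [[0, 0, 0, 0]]^T = 0.

v_1 = [[-1, 1, 0, 0]]^T, v_2 = [[2, 0, 1, 0]]^T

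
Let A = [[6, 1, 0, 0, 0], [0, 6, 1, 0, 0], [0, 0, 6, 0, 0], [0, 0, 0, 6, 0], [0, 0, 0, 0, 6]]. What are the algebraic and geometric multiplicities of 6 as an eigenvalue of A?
The characteristic polynomial is (x - 6)^5, so the factor x - 6 appears with exponent 5: the algebraic multiplicity is 5.

rank(A - 6I) = 2, so the eigenspace has dimension 5 - 2 = 3: the geometric multiplicity is 3.

Since 3 < 5, A is not diagonalizable.

algebraic multiplicity 5, geometric multiplicity 3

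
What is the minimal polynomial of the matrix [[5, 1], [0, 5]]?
m_A(x) = (x - 5)^2

The characteristic polynomial factors as (x - 5)^2. The minimal polynomial is ∏(x - λ)^{k_λ} where k_λ is the size of the largest Jordan block at λ.

For λ = 5: rank(A - 5I) = 1, and the largest Jordan block has size 2 (the smallest k with rank((A - 5I)^k) = rank((A - 5I)^(k+1))).

So m_A(x) = (x - 5)^2.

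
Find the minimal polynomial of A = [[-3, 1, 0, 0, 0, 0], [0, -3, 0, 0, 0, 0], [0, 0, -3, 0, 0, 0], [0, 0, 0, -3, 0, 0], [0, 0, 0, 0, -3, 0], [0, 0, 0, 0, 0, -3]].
m_A(x) = (x + 3)^2

The characteristic polynomial factors as (x + 3)^6. The minimal polynomial is ∏(x - λ)^{k_λ} where k_λ is the size of the largest Jordan block at λ.

For λ = -3: rank(A + 3I) = 1, and the largest Jordan block has size 2 (the smallest k with rank((A + 3I)^k) = rank((A + 3I)^(k+1))).

So m_A(x) = (x + 3)^2.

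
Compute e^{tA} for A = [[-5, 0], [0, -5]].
e^{tA} = [[e^{-5*t}, 0], [0, e^{-5*t}]]

A has Jordan form J = [[-5, 0], [0, -5]] with A = PJP^{-1}, so e^{tA} = P e^{tJ} P^{-1}.

For a Jordan block J_k(λ), e^{tJ_k(λ)} = e^{λt} · (I + tN + t^2 N^2/2! + ... + t^{k-1} N^{k-1}/(k-1)!) where N is the nilpotent superdiagonal part.

Assembling the blocks and conjugating back gives the entries of e^{tA} as shown above.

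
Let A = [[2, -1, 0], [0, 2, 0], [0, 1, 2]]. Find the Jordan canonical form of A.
J = [[2, 1, 0], [0, 2, 0], [0, 0, 2]]

The characteristic polynomial is det(xI - A) = (x - 2)^3, so the eigenvalues are 2 (algebraic multiplicity 3).

For λ = 2: rank(A - 2I) = 1, rank((A - 2I)^2) = 0. The eigenspace has dimension 3 - 1 = 2, so there are 2 Jordan blocks; the rank sequence gives block sizes [2, 1].

Assembling the blocks gives the Jordan form J above.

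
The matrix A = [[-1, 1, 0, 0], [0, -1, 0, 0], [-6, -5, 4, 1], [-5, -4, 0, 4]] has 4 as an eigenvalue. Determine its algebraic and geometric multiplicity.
The characteristic polynomial is (x - 4)^2(x + 1)^2, so the factor x - 4 appears with exponent 2: the algebraic multiplicity is 2.

rank(A - 4I) = 3, so the eigenspace has dimension 4 - 3 = 1: the geometric multiplicity is 1.

Since 1 < 2, A is not diagonalizable.

algebraic multiplicity 2, geometric multiplicity 1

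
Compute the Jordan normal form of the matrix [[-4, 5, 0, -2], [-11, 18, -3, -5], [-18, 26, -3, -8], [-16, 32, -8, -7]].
J = [[1, 1, 0, 0], [0, 1, 1, 0], [0, 0, 1, 0], [0, 0, 0, 1]]

The characteristic polynomial is det(xI - A) = (x - 1)^4, so the eigenvalues are 1 (algebraic multiplicity 4).

For λ = 1: rank(A - I) = 2, rank((A - I)^2) = 1, rank((A - I)^3) = 0. The eigenspace has dimension 4 - 2 = 2, so there are 2 Jordan blocks; the rank sequence gives block sizes [3, 1].

Assembling the blocks gives the Jordan form J above.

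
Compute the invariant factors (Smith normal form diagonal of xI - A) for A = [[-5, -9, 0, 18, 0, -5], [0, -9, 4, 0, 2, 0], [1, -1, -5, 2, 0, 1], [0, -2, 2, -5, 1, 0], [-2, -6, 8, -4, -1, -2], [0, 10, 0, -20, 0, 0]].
The Jordan structure of A has elementary divisors (x + 5)^3, (x + 5)^2, x. Arranging the block sizes at each eigenvalue in decreasing order and taking row products gives the invariant factors.

Invariant factors (smallest first, each dividing the next): (x + 5)^2, x(x + 5)^3.

Check: the last factor x(x + 5)^3 is the minimal polynomial, and the product x(x + 5)^5 is the characteristic polynomial.

(x + 5)^2, x(x + 5)^3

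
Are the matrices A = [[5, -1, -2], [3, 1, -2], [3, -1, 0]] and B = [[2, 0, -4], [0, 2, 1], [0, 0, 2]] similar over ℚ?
Yes.

Two matrices over a field are similar if and only if they have the same invariant factors.

Both A and B have characteristic polynomial (x - 2)^3 and minimal polynomial (x - 2)^2. Computing further, both have invariant factors x - 2, (x - 2)^2. Hence A and B are similar.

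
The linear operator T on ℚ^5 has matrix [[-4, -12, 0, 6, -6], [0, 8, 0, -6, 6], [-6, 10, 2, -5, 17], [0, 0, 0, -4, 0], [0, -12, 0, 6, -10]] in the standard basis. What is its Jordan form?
J = [[-4, 0, 0, 0, 0], [0, -4, 0, 0, 0], [0, 0, -4, 0, 0], [0, 0, 0, 2, 1], [0, 0, 0, 0, 2]]

The characteristic polynomial is det(xI - A) = (x - 2)^2(x + 4)^3, so the eigenvalues are -4 (algebraic multiplicity 3), 2 (algebraic multiplicity 2).

For λ = -4: rank(A + 4I) = 2. The eigenspace has dimension 5 - 2 = 3, so there are 3 Jordan blocks; the rank sequence gives block sizes [1, 1, 1].

For λ = 2: rank(A - 2I) = 4, rank((A - 2I)^2) = 3. The eigenspace has dimension 5 - 4 = 1, so there is 1 Jordan block; the rank sequence gives block sizes [2].

Assembling the blocks gives the Jordan form J above.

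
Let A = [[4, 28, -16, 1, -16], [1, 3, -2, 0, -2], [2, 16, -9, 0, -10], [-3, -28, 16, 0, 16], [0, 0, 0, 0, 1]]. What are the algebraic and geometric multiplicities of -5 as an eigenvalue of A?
The characteristic polynomial is (x - 1)^4(x + 5), so the factor x + 5 appears with exponent 1: the algebraic multiplicity is 1.

rank(A + 5I) = 4, so the eigenspace has dimension 5 - 4 = 1: the geometric multiplicity is 1.

algebraic multiplicity 1, geometric multiplicity 1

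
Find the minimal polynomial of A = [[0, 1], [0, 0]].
The characteristic polynomial factors as x^2. The minimal polynomial is ∏(x - λ)^{k_λ} where k_λ is the size of the largest Jordan block at λ.

For λ = 0: rank(A) = 1, and the largest Jordan block has size 2 (the smallest k with rank(A^k) = rank(A^(k+1))).

So m_A(x) = x^2.

m_A(x) = x^2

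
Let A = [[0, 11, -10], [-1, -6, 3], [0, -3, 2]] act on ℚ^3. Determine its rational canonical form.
The invariant factors of A (the non-unit diagonal entries of the Smith normal form of xI - A over ℚ[x]) are (x + 2)(x^2 + 2x + 4), each dividing the next. The characteristic polynomial is their product, (x + 2)(x^2 + 2x + 4).

The rational canonical form is the block-diagonal matrix of companion matrices C(f_i):
R = [[0, 0, -8], [1, 0, -8], [0, 1, -4]].

Note the characteristic polynomial does not split into linear factors over ℚ, so A has no Jordan form over ℚ; the rational canonical form exists over any field.

R = [[0, 0, -8], [1, 0, -8], [0, 1, -4]]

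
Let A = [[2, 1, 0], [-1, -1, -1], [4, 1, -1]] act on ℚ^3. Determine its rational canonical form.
The invariant factors of A (the non-unit diagonal entries of the Smith normal form of xI - A over ℚ[x]) are x^3 - x + 1, each dividing the next. The characteristic polynomial is their product, x^3 - x + 1.

The rational canonical form is the block-diagonal matrix of companion matrices C(f_i):
R = [[0, 0, -1], [1, 0, 1], [0, 1, 0]].

Note the characteristic polynomial does not split into linear factors over ℚ, so A has no Jordan form over ℚ; the rational canonical form exists over any field.

R = [[0, 0, -1], [1, 0, 1], [0, 1, 0]]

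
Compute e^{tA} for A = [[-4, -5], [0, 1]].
e^{tA} = [[e^{-4*t}, -e^{t} + e^{-4*t}], [0, e^{t}]]

A has Jordan form J = [[-4, 0], [0, 1]] with A = PJP^{-1}, so e^{tA} = P e^{tJ} P^{-1}.

For a Jordan block J_k(λ), e^{tJ_k(λ)} = e^{λt} · (I + tN + t^2 N^2/2! + ... + t^{k-1} N^{k-1}/(k-1)!) where N is the nilpotent superdiagonal part.

Assembling the blocks and conjugating back gives the entries of e^{tA} as shown above.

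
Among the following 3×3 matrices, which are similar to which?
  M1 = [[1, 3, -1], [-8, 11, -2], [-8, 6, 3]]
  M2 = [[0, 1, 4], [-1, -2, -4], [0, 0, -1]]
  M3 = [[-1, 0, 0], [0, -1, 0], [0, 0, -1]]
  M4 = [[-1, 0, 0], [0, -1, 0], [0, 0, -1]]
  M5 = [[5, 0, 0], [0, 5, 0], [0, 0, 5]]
Characteristic polynomials: χ_{M1} = (x - 5)^3, χ_{M2} = (x + 1)^3, χ_{M3} = (x + 1)^3, χ_{M4} = (x + 1)^3, χ_{M5} = (x - 5)^3.

{M1}: invariant factors x - 5, (x - 5)^2.

{M2}: invariant factors x + 1, (x + 1)^2.

{M3, M4}: invariant factors x + 1, x + 1, x + 1.

{M5}: invariant factors x - 5, x - 5, x - 5.

Matrices are similar if and only if their invariant-factor lists agree; the partition into similarity classes is {M1}, {M2}, {M3, M4}, {M5}.

4 classes: {M1}, {M2}, {M3, M4}, {M5}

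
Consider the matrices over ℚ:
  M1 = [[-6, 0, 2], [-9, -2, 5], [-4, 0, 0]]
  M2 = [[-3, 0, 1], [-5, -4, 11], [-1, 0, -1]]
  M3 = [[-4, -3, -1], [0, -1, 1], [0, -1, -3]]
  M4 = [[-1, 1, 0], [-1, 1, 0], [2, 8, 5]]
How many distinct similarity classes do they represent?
2 classes: {M1, M2, M3}, {M4}

Characteristic polynomials: χ_{M1} = (x + 2)^2(x + 4), χ_{M2} = (x + 2)^2(x + 4), χ_{M3} = (x + 2)^2(x + 4), χ_{M4} = x^2(x - 5).

{M1, M2, M3}: invariant factors (x + 2)^2(x + 4).

{M4}: invariant factors x^2(x - 5).

Matrices are similar if and only if their invariant-factor lists agree; the partition into similarity classes is {M1, M2, M3}, {M4}.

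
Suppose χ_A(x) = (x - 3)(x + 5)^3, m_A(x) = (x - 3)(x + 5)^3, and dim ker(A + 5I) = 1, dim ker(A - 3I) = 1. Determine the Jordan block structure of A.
λ = -5: algebraic multiplicity 3 (exponent in χ_A), largest block size 3 (exponent in m_A), 1 block (geometric multiplicity). This forces block sizes [3].
λ = 3: algebraic multiplicity 1 (exponent in χ_A), largest block size 1 (exponent in m_A), 1 block (geometric multiplicity). This forces block sizes [1].

Jordan blocks: (-5, 3), (3, 1)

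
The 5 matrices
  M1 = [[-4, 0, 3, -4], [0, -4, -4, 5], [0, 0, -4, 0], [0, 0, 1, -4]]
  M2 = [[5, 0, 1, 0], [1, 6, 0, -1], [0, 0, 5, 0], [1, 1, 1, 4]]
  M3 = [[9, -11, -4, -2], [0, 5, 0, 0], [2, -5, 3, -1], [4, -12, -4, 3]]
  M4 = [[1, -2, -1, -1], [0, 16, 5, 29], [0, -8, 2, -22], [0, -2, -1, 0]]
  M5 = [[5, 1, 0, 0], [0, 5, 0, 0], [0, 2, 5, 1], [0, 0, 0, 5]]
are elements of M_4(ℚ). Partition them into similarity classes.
3 classes: {M1}, {M2, M3, M5}, {M4}

Characteristic polynomials: χ_{M1} = (x + 4)^4, χ_{M2} = (x - 5)^4, χ_{M3} = (x - 5)^4, χ_{M4} = (x - 6)^3(x - 1), χ_{M5} = (x - 5)^4.

{M1}: invariant factors x + 4, (x + 4)^3.

{M2, M3, M5}: invariant factors (x - 5)^2, (x - 5)^2.

{M4}: invariant factors (x - 6)^3(x - 1).

Matrices are similar if and only if their invariant-factor lists agree; the partition into similarity classes is {M1}, {M2, M3, M5}, {M4}.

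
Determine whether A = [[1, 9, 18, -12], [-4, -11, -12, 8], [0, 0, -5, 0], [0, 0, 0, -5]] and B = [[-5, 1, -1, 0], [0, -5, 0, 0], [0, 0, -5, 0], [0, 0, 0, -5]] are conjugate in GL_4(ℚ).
Yes.

Two matrices over a field are similar if and only if they have the same invariant factors.

Both A and B have characteristic polynomial (x + 5)^4 and minimal polynomial (x + 5)^2. Computing further, both have invariant factors x + 5, x + 5, (x + 5)^2. Hence A and B are similar.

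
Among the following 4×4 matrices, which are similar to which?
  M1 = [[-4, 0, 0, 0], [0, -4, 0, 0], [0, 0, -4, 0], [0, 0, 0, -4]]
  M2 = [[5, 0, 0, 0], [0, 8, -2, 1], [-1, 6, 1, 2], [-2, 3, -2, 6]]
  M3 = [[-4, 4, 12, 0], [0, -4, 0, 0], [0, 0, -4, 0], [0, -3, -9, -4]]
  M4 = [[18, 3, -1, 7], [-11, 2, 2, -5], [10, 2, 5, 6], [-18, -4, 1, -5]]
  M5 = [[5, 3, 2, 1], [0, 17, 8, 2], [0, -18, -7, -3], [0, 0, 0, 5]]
3 classes: {M1}, {M2, M4, M5}, {M3}

Characteristic polynomials: χ_{M1} = (x + 4)^4, χ_{M2} = (x - 5)^4, χ_{M3} = (x + 4)^4, χ_{M4} = (x - 5)^4, χ_{M5} = (x - 5)^4.

{M1}: invariant factors x + 4, x + 4, x + 4, x + 4.

{M2, M4, M5}: invariant factors (x - 5)^2, (x - 5)^2.

{M3}: invariant factors x + 4, x + 4, (x + 4)^2.

Matrices are similar if and only if their invariant-factor lists agree; the partition into similarity classes is {M1}, {M2, M4, M5}, {M3}.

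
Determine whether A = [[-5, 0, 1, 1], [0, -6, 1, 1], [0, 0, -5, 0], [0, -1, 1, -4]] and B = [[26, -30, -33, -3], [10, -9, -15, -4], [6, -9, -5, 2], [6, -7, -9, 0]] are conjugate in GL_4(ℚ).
No.

trace(A) = -20 but trace(B) = 12. The trace is a similarity invariant, so A and B are not similar.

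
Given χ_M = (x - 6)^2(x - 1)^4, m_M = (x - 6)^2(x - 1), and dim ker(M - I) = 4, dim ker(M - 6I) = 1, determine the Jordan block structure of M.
Jordan blocks: (1, 1), (1, 1), (1, 1), (1, 1), (6, 2)

λ = 1: algebraic multiplicity 4 (exponent in χ_M), largest block size 1 (exponent in m_M), 4 blocks (geometric multiplicity). These force block sizes [1, 1, 1, 1].
λ = 6: algebraic multiplicity 2 (exponent in χ_M), largest block size 2 (exponent in m_M), 1 block (geometric multiplicity). This forces block sizes [2].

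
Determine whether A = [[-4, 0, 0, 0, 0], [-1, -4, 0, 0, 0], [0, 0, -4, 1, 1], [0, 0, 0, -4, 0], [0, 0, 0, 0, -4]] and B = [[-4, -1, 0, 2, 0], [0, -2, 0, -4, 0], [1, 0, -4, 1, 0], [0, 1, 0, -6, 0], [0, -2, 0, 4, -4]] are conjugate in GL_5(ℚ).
Two matrices over a field are similar if and only if they have the same invariant factors.

Both A and B have characteristic polynomial (x + 4)^5 and minimal polynomial (x + 4)^2. Computing further, both have invariant factors x + 4, (x + 4)^2, (x + 4)^2. Hence A and B are similar.

Yes.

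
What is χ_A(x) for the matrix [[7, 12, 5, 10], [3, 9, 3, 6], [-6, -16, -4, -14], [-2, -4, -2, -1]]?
xI - A = [[x - 7, -12, -5, -10], [-3, x - 9, -3, -6], [6, 16, x + 4, 14], [2, 4, 2, x + 1]].

Expanding det(xI - A) along the first row:
det(xI - A) = + (x - 7)·det([[x - 9, -3, -6], [16, x + 4, 14], [4, 2, x + 1]]) - (-12)·det([[-3, -3, -6], [6, x + 4, 14], [2, 2, x + 1]]) + (-5)·det([[-3, x - 9, -6], [6, 16, 14], [2, 4, x + 1]]) - (-10)·det([[-3, x - 9, -3], [6, 16, x + 4], [2, 4, 2]]).

Evaluating gives χ_A(x) = x^4 - 11x^3 + 45x^2 - 81x + 54 = (x - 3)^3(x - 2).

χ_A(x) = (x - 3)^3(x - 2)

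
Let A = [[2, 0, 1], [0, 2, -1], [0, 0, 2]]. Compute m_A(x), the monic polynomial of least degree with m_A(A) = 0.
The characteristic polynomial factors as (x - 2)^3. The minimal polynomial is ∏(x - λ)^{k_λ} where k_λ is the size of the largest Jordan block at λ.

For λ = 2: rank(A - 2I) = 1, and the largest Jordan block has size 2 (the smallest k with rank((A - 2I)^k) = rank((A - 2I)^(k+1))).

So m_A(x) = (x - 2)^2.

m_A(x) = (x - 2)^2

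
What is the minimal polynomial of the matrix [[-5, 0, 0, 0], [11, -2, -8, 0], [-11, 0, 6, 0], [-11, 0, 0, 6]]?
m_A(x) = (x - 6)(x + 2)(x + 5)

The characteristic polynomial factors as (x - 6)^2(x + 2)(x + 5). The minimal polynomial is ∏(x - λ)^{k_λ} where k_λ is the size of the largest Jordan block at λ.

For λ = -5: rank(A + 5I) = 3, and the largest Jordan block has size 1 (the smallest k with rank((A + 5I)^k) = rank((A + 5I)^(k+1))).
For λ = -2: rank(A + 2I) = 3, and the largest Jordan block has size 1 (the smallest k with rank((A + 2I)^k) = rank((A + 2I)^(k+1))).
For λ = 6: rank(A - 6I) = 2, and the largest Jordan block has size 1 (the smallest k with rank((A - 6I)^k) = rank((A - 6I)^(k+1))).

So m_A(x) = (x - 6)(x + 2)(x + 5).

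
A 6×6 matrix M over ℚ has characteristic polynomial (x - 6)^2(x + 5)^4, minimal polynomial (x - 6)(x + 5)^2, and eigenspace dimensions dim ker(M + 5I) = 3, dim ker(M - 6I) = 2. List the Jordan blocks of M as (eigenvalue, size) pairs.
Jordan blocks: (-5, 2), (-5, 1), (-5, 1), (6, 1), (6, 1)

λ = -5: algebraic multiplicity 4 (exponent in χ_M), largest block size 2 (exponent in m_M), 3 blocks (geometric multiplicity). These force block sizes [2, 1, 1].
λ = 6: algebraic multiplicity 2 (exponent in χ_M), largest block size 1 (exponent in m_M), 2 blocks (geometric multiplicity). These force block sizes [1, 1].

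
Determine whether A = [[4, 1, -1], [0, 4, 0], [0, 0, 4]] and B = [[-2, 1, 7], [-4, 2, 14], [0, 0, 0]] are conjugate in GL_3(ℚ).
No.

trace(A) = 12 but trace(B) = 0. The trace is a similarity invariant, so A and B are not similar.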